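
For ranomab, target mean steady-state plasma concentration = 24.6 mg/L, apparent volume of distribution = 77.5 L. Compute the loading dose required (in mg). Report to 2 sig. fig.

LD = Css × Vd = 24.6 × 77.5 = 1907 mg

1900 mg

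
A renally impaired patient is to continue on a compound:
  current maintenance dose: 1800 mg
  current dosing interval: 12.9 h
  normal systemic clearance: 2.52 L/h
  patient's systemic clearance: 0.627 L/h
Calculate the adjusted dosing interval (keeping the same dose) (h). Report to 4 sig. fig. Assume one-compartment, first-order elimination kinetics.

To keep the same average steady-state level, dosing rate must scale with clearance.
CL ratio = 0.627 / 2.52 = 0.2488
New interval (same dose) = 12.9 / 0.2488 = 51.85 h

51.85 h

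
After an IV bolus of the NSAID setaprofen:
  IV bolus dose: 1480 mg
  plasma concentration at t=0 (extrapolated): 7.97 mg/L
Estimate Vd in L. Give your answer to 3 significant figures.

Vd = Dose / C₀ = 1480 / 7.97 = 185.7 L

186 L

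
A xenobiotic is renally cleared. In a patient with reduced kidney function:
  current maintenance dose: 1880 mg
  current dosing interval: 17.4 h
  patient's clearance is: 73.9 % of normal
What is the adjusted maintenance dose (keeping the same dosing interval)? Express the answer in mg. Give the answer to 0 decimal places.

To keep the same average steady-state level, dosing rate must scale with clearance.
CL ratio = 73.9 / 100 = 0.7390
New dose (same interval) = 1880 × 0.7390 = 1389 mg

1389 mg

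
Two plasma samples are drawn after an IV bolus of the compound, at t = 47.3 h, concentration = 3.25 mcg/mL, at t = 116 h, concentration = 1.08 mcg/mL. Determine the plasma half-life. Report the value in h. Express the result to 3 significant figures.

43.2 h

k = ln(C₁/C₂) / (t₂ − t₁) = ln(3.25/1.08) / (116 − 47.3)
  = 1.102 / 68.70 = 0.01604 h⁻¹
t½ = ln2 / k = 0.693147 / 0.01604 = 43.21 h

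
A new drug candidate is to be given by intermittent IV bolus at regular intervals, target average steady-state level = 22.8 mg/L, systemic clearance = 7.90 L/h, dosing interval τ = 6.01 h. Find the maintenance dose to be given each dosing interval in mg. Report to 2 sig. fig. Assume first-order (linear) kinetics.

1100 mg

At steady state, Dose/τ = Css × CL.
Dose = Css × CL × τ = 22.8 × 7.900 × 6.01 = 1083 mg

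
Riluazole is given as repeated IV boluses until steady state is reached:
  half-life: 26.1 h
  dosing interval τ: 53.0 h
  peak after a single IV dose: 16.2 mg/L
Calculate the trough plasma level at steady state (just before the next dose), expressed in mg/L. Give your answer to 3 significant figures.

k = ln2 / t½ = 0.693147 / 26.1 = 0.02656 h⁻¹
e^(−kτ) = e^(−0.02656 × 53.0) = 0.2447
Accumulation ratio R = 1 / (1 − e^(−kτ)) = 1 / (1 − 0.2447) = 1.324
Steady-state trough = C₀ × R × e^(−kτ) = 16.2 × 1.324 × 0.2447 = 5.249 mg/L

5.25 mg/L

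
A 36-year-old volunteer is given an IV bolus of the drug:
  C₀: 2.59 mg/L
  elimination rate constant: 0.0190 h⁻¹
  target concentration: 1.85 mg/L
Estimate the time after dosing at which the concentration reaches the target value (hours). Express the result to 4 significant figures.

t = ln(C₀ / C) / k = ln(2.590 / 1.85) / 0.01900
  = ln(1.400) / 0.01900 = 0.3365 / 0.01900 = 17.71 h

17.71 h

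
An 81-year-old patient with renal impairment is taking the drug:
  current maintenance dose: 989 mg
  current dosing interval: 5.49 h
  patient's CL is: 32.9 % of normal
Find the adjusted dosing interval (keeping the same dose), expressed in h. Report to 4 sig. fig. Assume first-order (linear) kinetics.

16.69 h

To keep the same average steady-state level, dosing rate must scale with clearance.
CL ratio = 32.9 / 100 = 0.3290
New interval (same dose) = 5.49 / 0.3290 = 16.69 h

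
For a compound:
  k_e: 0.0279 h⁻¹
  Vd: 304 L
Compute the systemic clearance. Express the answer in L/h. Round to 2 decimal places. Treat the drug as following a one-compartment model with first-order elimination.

8.48 L/h

CL = k × Vd = 0.0279 × 304 = 8.482 L/h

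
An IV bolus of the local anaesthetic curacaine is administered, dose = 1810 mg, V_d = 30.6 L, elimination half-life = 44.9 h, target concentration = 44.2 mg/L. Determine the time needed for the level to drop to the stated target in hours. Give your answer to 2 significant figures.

C₀ = Dose / Vd = 1810 / 30.6 = 59.15 mg/L
k = ln2 / t½ = 0.693147 / 44.9 = 0.01544 h⁻¹
t = ln(C₀ / C) / k = ln(59.15 / 44.2) / 0.01544
  = ln(1.338) / 0.01544 = 0.2912 / 0.01544 = 18.86 h

19 h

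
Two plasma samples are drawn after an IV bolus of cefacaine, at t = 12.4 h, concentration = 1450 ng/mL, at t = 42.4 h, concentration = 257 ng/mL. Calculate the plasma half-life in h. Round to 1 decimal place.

k = ln(C₁/C₂) / (t₂ − t₁) = ln(1450/257) / (42.4 − 12.4)
  = 1.730 / 30.00 = 0.05767 h⁻¹
t½ = ln2 / k = 0.693147 / 0.05767 = 12.02 h

12.0 h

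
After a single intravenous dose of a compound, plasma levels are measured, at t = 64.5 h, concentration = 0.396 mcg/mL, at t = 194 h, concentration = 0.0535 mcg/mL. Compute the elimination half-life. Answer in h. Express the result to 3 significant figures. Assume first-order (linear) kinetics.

k = ln(C₁/C₂) / (t₂ − t₁) = ln(0.396/0.0535) / (194 − 64.5)
  = 2.002 / 129.5 = 0.01546 h⁻¹
t½ = ln2 / k = 0.693147 / 0.01546 = 44.83 h

44.8 h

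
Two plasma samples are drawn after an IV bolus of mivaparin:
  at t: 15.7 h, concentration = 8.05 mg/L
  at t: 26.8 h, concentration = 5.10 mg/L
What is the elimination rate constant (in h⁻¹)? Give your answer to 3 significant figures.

k = ln(C₁/C₂) / (t₂ − t₁) = ln(8.05/5.10) / (26.8 − 15.7)
  = 0.4564 / 11.10 = 0.04112 h⁻¹

0.0411 h⁻¹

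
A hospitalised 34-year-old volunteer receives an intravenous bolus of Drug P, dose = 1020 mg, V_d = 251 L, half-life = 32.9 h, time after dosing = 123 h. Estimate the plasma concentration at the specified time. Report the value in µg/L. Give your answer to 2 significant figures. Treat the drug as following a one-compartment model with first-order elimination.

300 µg/L

C₀ = Dose / Vd = 1020 / 251 = 4.064 mg/L
k = ln2 / t½ = 0.693147 / 32.9 = 0.02107 h⁻¹
C = C₀ · e^(−k·t) = 4.064 × e^(−0.02107 × 123)
  = 4.064 × 0.07490 = 0.3044 mg/L
Convert: 0.3044 mg/L × 1000 = 304.4 µg/L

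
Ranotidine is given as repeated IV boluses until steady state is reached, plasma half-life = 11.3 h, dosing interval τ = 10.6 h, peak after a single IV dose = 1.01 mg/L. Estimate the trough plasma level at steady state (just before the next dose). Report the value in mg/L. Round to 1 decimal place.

k = ln2 / t½ = 0.693147 / 11.3 = 0.06134 h⁻¹
e^(−kτ) = e^(−0.06134 × 10.6) = 0.5219
Accumulation ratio R = 1 / (1 − e^(−kτ)) = 1 / (1 − 0.5219) = 2.092
Steady-state trough = C₀ × R × e^(−kτ) = 1.01 × 2.092 × 0.5219 = 1.103 mg/L

1.1 mg/L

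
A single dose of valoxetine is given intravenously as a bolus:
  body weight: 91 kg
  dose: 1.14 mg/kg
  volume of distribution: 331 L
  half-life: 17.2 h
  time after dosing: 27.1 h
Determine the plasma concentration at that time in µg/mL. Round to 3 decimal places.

0.105 µg/mL

Total dose = 1.14 × 91 = 103.7 mg
C₀ = Dose / Vd = 103.7 / 331 = 0.3133 mg/L
k = ln2 / t½ = 0.693147 / 17.2 = 0.04030 h⁻¹
C = C₀ · e^(−k·t) = 0.3133 × e^(−0.04030 × 27.1)
  = 0.3133 × 0.3355 = 0.1051 mg/L
(0.1051 mg/L = 0.1051 µg/mL)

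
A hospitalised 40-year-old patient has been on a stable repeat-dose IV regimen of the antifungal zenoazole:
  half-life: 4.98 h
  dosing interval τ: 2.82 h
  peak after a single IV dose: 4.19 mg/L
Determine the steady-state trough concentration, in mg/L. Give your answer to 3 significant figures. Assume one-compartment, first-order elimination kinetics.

k = ln2 / t½ = 0.693147 / 4.98 = 0.1392 h⁻¹
e^(−kτ) = e^(−0.1392 × 2.82) = 0.6753
Accumulation ratio R = 1 / (1 − e^(−kτ)) = 1 / (1 − 0.6753) = 3.080
Steady-state trough = C₀ × R × e^(−kτ) = 4.19 × 3.080 × 0.6753 = 8.715 mg/L

8.72 mg/L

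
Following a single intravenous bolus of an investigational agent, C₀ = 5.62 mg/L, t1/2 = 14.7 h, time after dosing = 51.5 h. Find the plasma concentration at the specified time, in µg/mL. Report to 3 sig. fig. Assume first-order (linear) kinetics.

k = ln2 / t½ = 0.693147 / 14.7 = 0.04715 h⁻¹
C = C₀ · e^(−k·t) = 5.620 × e^(−0.04715 × 51.5)
  = 5.620 × 0.08819 = 0.4956 mg/L
(0.4956 mg/L = 0.4956 µg/mL)

0.496 µg/mL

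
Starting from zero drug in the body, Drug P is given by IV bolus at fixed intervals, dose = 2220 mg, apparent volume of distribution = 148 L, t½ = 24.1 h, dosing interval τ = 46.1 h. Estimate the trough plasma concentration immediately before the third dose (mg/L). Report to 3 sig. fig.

C₀ per dose = Dose / Vd = 2220 / 148 = 15.00 mg/L
k = ln2 / t½ = 0.693147 / 24.1 = 0.02876 h⁻¹
Fraction remaining after one interval: r = e^(−kτ) = e^(−0.02876 × 46.1) = 0.2656
Before dose 3, 2 doses have been given (aged 1τ, 2τ).
C_trough = C₀ × (r + r²) = 15.00 × (0.2656 + 0.07054) = 5.042 mg/L

5.04 mg/L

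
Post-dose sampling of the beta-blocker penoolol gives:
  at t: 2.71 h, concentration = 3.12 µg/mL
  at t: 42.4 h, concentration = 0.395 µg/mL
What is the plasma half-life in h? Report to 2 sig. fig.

13 h

k = ln(C₁/C₂) / (t₂ − t₁) = ln(3.12/0.395) / (42.4 − 2.71)
  = 2.067 / 39.69 = 0.05208 h⁻¹
t½ = ln2 / k = 0.693147 / 0.05208 = 13.31 h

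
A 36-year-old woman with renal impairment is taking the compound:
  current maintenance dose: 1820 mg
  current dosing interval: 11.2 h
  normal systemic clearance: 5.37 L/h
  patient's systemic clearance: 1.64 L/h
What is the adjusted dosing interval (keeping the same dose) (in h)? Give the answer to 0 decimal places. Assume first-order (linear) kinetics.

To keep the same average steady-state level, dosing rate must scale with clearance.
CL ratio = 1.64 / 5.37 = 0.3054
New interval (same dose) = 11.2 / 0.3054 = 36.67 h

37 h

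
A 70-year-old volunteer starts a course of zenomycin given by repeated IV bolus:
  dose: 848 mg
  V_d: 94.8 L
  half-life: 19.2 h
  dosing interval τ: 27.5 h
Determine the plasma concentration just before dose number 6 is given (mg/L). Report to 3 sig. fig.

5.23 mg/L

C₀ per dose = Dose / Vd = 848 / 94.8 = 8.945 mg/L
k = ln2 / t½ = 0.693147 / 19.2 = 0.03610 h⁻¹
Fraction remaining after one interval: r = e^(−kτ) = e^(−0.03610 × 27.5) = 0.3706
Before dose 6, 5 doses have been given (aged 1τ, 2τ, 3τ, 4τ, 5τ).
C_trough = C₀ × (r + r² + … + r^5) = C₀ × r(1−r^5)/(1−r)
        = 8.945 × 0.3706 × (1 − 0.006991) / (1 − 0.3706) = 5.230 mg/L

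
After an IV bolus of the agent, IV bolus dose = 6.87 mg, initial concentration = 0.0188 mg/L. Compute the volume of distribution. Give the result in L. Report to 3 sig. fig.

365 L

Vd = Dose / C₀ = 6.870 / 0.0188 = 365.4 L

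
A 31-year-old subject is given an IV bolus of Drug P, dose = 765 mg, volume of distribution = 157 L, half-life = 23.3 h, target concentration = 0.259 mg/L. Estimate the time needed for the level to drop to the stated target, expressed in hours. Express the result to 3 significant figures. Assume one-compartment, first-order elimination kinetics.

C₀ = Dose / Vd = 765.0 / 157 = 4.873 mg/L
k = ln2 / t½ = 0.693147 / 23.3 = 0.02975 h⁻¹
t = ln(C₀ / C) / k = ln(4.873 / 0.259) / 0.02975
  = ln(18.81) / 0.02975 = 2.934 / 0.02975 = 98.62 h

98.6 h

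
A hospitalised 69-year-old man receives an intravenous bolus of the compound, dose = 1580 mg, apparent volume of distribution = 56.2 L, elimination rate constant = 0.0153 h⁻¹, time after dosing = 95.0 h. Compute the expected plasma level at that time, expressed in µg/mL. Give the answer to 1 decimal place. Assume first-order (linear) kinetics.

C₀ = Dose / Vd = 1580 / 56.2 = 28.11 mg/L
C = C₀ · e^(−k·t) = 28.11 × e^(−0.01530 × 95.0)
  = 28.11 × 0.2338 = 6.572 mg/L
(6.572 mg/L = 6.572 µg/mL)

6.6 µg/mL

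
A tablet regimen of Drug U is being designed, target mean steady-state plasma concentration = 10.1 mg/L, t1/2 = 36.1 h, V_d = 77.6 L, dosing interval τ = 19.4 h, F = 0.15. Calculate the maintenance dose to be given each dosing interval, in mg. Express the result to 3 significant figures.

1950 mg

k = ln2 / t½ = 0.693147 / 36.1 = 0.01920 h⁻¹
CL = k × Vd = 0.01920 × 77.6 = 1.490 L/h
At steady state, F × (Dose/τ) = Css × CL.
Dose = Css × CL × τ / F = 10.1 × 1.490 × 19.4 / 0.15 = 1946 mg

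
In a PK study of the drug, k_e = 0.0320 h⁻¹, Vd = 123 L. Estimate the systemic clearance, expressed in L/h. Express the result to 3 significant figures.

CL = k × Vd = 0.0320 × 123 = 3.936 L/h

3.94 L/h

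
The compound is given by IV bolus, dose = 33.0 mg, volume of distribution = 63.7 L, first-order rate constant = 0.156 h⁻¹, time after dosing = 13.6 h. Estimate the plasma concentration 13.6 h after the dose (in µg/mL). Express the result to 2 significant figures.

0.062 µg/mL

C₀ = Dose / Vd = 33.00 / 63.7 = 0.5181 mg/L
C = C₀ · e^(−k·t) = 0.5181 × e^(−0.1560 × 13.6)
  = 0.5181 × 0.1198 = 0.06207 mg/L
(0.06207 mg/L = 0.06207 µg/mL)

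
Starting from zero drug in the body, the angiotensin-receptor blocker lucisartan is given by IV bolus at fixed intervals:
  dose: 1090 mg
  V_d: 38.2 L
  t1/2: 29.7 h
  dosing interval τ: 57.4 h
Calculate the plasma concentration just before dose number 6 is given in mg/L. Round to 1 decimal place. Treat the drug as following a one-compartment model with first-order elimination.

C₀ per dose = Dose / Vd = 1090 / 38.2 = 28.53 mg/L
k = ln2 / t½ = 0.693147 / 29.7 = 0.02334 h⁻¹
Fraction remaining after one interval: r = e^(−kτ) = e^(−0.02334 × 57.4) = 0.2619
Before dose 6, 5 doses have been given (aged 1τ, 2τ, 3τ, 4τ, 5τ).
C_trough = C₀ × (r + r² + … + r^5) = C₀ × r(1−r^5)/(1−r)
        = 28.53 × 0.2619 × (1 − 0.001232) / (1 − 0.2619) = 10.11 mg/L

10.1 mg/L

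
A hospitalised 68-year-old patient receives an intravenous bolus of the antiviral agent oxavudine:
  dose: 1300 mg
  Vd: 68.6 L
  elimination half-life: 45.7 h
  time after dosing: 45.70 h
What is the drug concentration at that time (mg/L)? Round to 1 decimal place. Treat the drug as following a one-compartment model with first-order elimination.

9.5 mg/L

C₀ = Dose / Vd = 1300 / 68.6 = 18.95 mg/L
k = ln2 / t½ = 0.693147 / 45.7 = 0.01517 h⁻¹
t / t½ = 45.70 / 45.7 = 1 half-lives
C = C₀ × (1/2)^1 = 18.95 × 0.5000 = 9.475 mg/L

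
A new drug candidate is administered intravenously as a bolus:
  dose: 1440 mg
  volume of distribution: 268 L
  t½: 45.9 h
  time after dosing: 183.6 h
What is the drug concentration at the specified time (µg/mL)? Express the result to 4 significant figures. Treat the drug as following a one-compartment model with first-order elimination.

0.3358 µg/mL

C₀ = Dose / Vd = 1440 / 268 = 5.373 mg/L
k = ln2 / t½ = 0.693147 / 45.9 = 0.01510 h⁻¹
t / t½ = 183.6 / 45.9 = 4 half-lives
C = C₀ × (1/2)^4 = 5.373 × 0.06250 = 0.3358 mg/L
(0.3358 mg/L = 0.3358 µg/mL)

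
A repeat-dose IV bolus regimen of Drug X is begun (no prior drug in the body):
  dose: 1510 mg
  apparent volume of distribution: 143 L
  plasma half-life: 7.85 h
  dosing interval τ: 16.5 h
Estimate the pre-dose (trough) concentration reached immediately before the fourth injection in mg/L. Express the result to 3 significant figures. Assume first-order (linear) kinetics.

C₀ per dose = Dose / Vd = 1510 / 143 = 10.56 mg/L
k = ln2 / t½ = 0.693147 / 7.85 = 0.08830 h⁻¹
Fraction remaining after one interval: r = e^(−kτ) = e^(−0.08830 × 16.5) = 0.2329
Before dose 4, 3 doses have been given (aged 1τ, 2τ, 3τ).
C_trough = C₀ × (r + r² + … + r^3) = C₀ × r(1−r^3)/(1−r)
        = 10.56 × 0.2329 × (1 − 0.01263) / (1 − 0.2329) = 3.166 mg/L

3.17 mg/L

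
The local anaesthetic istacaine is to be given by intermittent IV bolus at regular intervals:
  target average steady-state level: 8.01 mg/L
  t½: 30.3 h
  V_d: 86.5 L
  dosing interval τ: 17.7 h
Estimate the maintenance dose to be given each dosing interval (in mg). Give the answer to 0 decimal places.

k = ln2 / t½ = 0.693147 / 30.3 = 0.02288 h⁻¹
CL = k × Vd = 0.02288 × 86.5 = 1.979 L/h
At steady state, Dose/τ = Css × CL.
Dose = Css × CL × τ = 8.01 × 1.979 × 17.7 = 280.6 mg

281 mg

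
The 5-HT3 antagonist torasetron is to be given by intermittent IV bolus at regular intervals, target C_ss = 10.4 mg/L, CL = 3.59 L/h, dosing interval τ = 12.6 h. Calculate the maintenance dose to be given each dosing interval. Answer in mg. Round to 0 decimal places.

At steady state, Dose/τ = Css × CL.
Dose = Css × CL × τ = 10.4 × 3.590 × 12.6 = 470.4 mg

470 mg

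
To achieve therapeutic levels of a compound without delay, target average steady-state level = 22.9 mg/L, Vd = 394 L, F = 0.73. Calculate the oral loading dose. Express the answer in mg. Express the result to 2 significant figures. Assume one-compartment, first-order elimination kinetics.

LD = Css × Vd / F = 22.9 × 394 / 0.73 = 12360 mg

12000 mg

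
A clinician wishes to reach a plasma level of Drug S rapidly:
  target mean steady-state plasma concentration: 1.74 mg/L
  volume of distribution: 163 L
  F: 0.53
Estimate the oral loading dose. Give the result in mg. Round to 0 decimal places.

LD = Css × Vd / F = 1.74 × 163 / 0.53 = 535.1 mg

535 mg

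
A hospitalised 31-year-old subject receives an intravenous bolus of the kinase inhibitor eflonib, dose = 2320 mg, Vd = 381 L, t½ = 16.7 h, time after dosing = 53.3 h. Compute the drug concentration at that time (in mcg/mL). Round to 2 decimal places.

0.67 mcg/mL

C₀ = Dose / Vd = 2320 / 381 = 6.089 mg/L
k = ln2 / t½ = 0.693147 / 16.7 = 0.04151 h⁻¹
C = C₀ · e^(−k·t) = 6.089 × e^(−0.04151 × 53.3)
  = 6.089 × 0.1094 = 0.6661 mg/L
(0.6661 mg/L = 0.6661 mcg/mL)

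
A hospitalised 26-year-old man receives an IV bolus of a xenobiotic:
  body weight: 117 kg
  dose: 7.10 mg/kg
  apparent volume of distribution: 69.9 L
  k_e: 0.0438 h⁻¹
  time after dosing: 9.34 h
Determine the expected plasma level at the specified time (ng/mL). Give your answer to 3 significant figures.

Total dose = 7.10 × 117 = 830.7 mg
C₀ = Dose / Vd = 830.7 / 69.9 = 11.88 mg/L
C = C₀ · e^(−k·t) = 11.88 × e^(−0.04380 × 9.34)
  = 11.88 × 0.6643 = 7.892 mg/L
Convert: 7.892 mg/L × 1000 = 7892 ng/mL

7890 ng/mL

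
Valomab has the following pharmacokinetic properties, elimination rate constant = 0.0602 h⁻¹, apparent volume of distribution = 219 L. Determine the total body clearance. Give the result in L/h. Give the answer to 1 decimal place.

CL = k × Vd = 0.0602 × 219 = 13.18 L/h

13.2 L/h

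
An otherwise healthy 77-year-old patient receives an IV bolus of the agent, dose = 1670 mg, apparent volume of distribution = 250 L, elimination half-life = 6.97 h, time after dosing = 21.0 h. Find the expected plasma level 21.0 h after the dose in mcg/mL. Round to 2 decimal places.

0.83 mcg/mL

C₀ = Dose / Vd = 1670 / 250 = 6.680 mg/L
k = ln2 / t½ = 0.693147 / 6.97 = 0.09945 h⁻¹
C = C₀ · e^(−k·t) = 6.680 × e^(−0.09945 × 21.0)
  = 6.680 × 0.1239 = 0.8277 mg/L
(0.8277 mg/L = 0.8277 mcg/mL)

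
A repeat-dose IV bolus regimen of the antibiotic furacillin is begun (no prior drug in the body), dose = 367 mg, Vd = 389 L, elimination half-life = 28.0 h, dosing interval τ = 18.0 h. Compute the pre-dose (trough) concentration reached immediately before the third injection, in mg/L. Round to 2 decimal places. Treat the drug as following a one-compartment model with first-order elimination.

C₀ per dose = Dose / Vd = 367 / 389 = 0.9434 mg/L
k = ln2 / t½ = 0.693147 / 28.0 = 0.02476 h⁻¹
Fraction remaining after one interval: r = e^(−kτ) = e^(−0.02476 × 18.0) = 0.6404
Before dose 3, 2 doses have been given (aged 1τ, 2τ).
C_trough = C₀ × (r + r²) = 0.9434 × (0.6404 + 0.4101) = 0.9910 mg/L

0.99 mg/L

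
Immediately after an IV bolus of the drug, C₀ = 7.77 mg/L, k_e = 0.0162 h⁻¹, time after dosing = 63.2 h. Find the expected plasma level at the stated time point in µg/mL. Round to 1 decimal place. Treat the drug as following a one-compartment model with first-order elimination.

2.8 µg/mL

C = C₀ · e^(−k·t) = 7.770 × e^(−0.01620 × 63.2)
  = 7.770 × 0.3592 = 2.791 mg/L
(2.791 mg/L = 2.791 µg/mL)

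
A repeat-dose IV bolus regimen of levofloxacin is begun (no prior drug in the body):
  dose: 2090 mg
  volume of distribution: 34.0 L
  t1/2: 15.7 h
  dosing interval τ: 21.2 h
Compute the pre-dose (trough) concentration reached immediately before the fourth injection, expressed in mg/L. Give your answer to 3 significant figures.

37.3 mg/L

C₀ per dose = Dose / Vd = 2090 / 34.0 = 61.47 mg/L
k = ln2 / t½ = 0.693147 / 15.7 = 0.04415 h⁻¹
Fraction remaining after one interval: r = e^(−kτ) = e^(−0.04415 × 21.2) = 0.3922
Before dose 4, 3 doses have been given (aged 1τ, 2τ, 3τ).
C_trough = C₀ × (r + r² + … + r^3) = C₀ × r(1−r^3)/(1−r)
        = 61.47 × 0.3922 × (1 − 0.06033) / (1 − 0.3922) = 37.27 mg/L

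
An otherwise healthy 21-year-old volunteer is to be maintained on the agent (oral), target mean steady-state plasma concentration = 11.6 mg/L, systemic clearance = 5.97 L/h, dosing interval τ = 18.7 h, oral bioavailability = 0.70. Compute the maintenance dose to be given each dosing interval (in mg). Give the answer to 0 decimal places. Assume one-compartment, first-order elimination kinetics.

At steady state, F × (Dose/τ) = Css × CL.
Dose = Css × CL × τ / F = 11.6 × 5.970 × 18.7 / 0.70 = 1850 mg

1850 mg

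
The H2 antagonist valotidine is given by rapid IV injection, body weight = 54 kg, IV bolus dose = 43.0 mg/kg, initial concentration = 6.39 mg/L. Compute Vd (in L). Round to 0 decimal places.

363 L

Dose = 43.0 × 54 = 2322 mg
Vd = Dose / C₀ = 2322 / 6.39 = 363.4 L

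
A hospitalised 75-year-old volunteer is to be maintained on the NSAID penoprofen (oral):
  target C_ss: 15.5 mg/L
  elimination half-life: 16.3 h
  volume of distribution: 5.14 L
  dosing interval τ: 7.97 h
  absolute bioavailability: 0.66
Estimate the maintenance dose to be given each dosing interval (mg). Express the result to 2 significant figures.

k = ln2 / t½ = 0.693147 / 16.3 = 0.04252 h⁻¹
CL = k × Vd = 0.04252 × 5.14 = 0.2186 L/h
At steady state, F × (Dose/τ) = Css × CL.
Dose = Css × CL × τ / F = 15.5 × 0.2186 × 7.97 / 0.66 = 40.92 mg

41 mg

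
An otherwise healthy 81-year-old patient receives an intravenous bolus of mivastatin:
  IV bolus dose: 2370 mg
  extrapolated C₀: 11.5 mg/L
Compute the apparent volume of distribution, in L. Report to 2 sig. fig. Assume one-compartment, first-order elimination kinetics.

210 L

Vd = Dose / C₀ = 2370 / 11.5 = 206.1 L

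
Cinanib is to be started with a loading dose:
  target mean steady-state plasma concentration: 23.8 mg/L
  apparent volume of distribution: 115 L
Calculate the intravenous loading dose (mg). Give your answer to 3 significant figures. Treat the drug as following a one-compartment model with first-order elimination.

LD = Css × Vd = 23.8 × 115 = 2737 mg

2740 mg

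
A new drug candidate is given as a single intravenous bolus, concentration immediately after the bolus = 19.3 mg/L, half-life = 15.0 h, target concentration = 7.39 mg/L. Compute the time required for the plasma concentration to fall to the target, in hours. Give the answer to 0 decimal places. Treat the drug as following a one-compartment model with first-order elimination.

k = ln2 / t½ = 0.693147 / 15.0 = 0.04621 h⁻¹
t = ln(C₀ / C) / k = ln(19.30 / 7.39) / 0.04621
  = ln(2.612) / 0.04621 = 0.9601 / 0.04621 = 20.78 h

21 h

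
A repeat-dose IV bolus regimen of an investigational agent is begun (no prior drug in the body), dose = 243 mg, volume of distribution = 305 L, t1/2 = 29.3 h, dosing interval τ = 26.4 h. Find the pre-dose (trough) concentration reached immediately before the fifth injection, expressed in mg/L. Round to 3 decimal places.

0.843 mg/L

C₀ per dose = Dose / Vd = 243 / 305 = 0.7967 mg/L
k = ln2 / t½ = 0.693147 / 29.3 = 0.02366 h⁻¹
Fraction remaining after one interval: r = e^(−kτ) = e^(−0.02366 × 26.4) = 0.5355
Before dose 5, 4 doses have been given (aged 1τ, 2τ, 3τ, 4τ).
C_trough = C₀ × (r + r² + … + r^4) = C₀ × r(1−r^4)/(1−r)
        = 0.7967 × 0.5355 × (1 − 0.08223) / (1 − 0.5355) = 0.8430 mg/L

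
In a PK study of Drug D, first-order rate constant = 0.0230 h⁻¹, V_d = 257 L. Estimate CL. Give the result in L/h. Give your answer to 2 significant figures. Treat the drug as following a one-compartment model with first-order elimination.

CL = k × Vd = 0.0230 × 257 = 5.911 L/h

5.9 L/h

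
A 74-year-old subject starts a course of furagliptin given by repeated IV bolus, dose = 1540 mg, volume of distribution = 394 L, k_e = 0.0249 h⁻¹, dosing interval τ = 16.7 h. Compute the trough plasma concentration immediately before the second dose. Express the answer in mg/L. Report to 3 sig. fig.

2.58 mg/L

C₀ per dose = Dose / Vd = 1540 / 394 = 3.909 mg/L
Fraction remaining after one interval: r = e^(−kτ) = e^(−0.02490 × 16.7) = 0.6598
Before dose 2, 1 dose has been given (aged 1τ).
C_trough = C₀ × r = 3.909 × 0.6598 = 2.579 mg/L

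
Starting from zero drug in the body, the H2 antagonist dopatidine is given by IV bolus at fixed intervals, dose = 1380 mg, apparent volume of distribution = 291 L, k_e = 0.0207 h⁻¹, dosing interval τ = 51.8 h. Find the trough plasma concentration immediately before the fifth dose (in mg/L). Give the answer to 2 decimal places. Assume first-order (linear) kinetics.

2.43 mg/L

C₀ per dose = Dose / Vd = 1380 / 291 = 4.742 mg/L
Fraction remaining after one interval: r = e^(−kτ) = e^(−0.02070 × 51.8) = 0.3422
Before dose 5, 4 doses have been given (aged 1τ, 2τ, 3τ, 4τ).
C_trough = C₀ × (r + r² + … + r^4) = C₀ × r(1−r^4)/(1−r)
        = 4.742 × 0.3422 × (1 − 0.01371) / (1 − 0.3422) = 2.433 mg/L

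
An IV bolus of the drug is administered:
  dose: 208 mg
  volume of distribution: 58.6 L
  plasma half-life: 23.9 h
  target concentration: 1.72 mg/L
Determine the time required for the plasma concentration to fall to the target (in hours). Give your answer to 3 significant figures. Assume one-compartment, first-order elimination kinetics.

25.0 h

C₀ = Dose / Vd = 208.0 / 58.6 = 3.549 mg/L
k = ln2 / t½ = 0.693147 / 23.9 = 0.02900 h⁻¹
t = ln(C₀ / C) / k = ln(3.549 / 1.72) / 0.02900
  = ln(2.063) / 0.02900 = 0.7242 / 0.02900 = 24.97 h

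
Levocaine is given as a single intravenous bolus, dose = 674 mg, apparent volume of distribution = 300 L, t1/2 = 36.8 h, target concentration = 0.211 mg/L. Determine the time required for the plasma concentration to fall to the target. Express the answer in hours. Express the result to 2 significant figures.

130 h

C₀ = Dose / Vd = 674.0 / 300 = 2.247 mg/L
k = ln2 / t½ = 0.693147 / 36.8 = 0.01884 h⁻¹
t = ln(C₀ / C) / k = ln(2.247 / 0.211) / 0.01884
  = ln(10.65) / 0.01884 = 2.366 / 0.01884 = 125.6 h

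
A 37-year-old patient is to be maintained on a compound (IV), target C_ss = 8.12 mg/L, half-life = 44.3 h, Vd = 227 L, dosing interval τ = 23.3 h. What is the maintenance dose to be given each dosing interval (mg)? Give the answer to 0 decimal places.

672 mg

k = ln2 / t½ = 0.693147 / 44.3 = 0.01565 h⁻¹
CL = k × Vd = 0.01565 × 227 = 3.553 L/h
At steady state, Dose/τ = Css × CL.
Dose = Css × CL × τ = 8.12 × 3.553 × 23.3 = 672.2 mg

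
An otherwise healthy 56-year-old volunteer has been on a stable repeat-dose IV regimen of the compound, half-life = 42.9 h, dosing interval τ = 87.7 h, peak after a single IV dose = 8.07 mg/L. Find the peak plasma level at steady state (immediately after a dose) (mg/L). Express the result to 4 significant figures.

k = ln2 / t½ = 0.693147 / 42.9 = 0.01616 h⁻¹
e^(−kτ) = e^(−0.01616 × 87.7) = 0.2424
Accumulation ratio R = 1 / (1 − e^(−kτ)) = 1 / (1 − 0.2424) = 1.320
Steady-state peak = C₀ × R = 8.07 × 1.320 = 10.65 mg/L

10.65 mg/L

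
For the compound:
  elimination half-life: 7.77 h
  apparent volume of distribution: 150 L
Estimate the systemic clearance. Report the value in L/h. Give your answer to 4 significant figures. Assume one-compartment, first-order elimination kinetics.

13.38 L/h

k = ln2 / t½ = 0.693147 / 7.77 = 0.08921 h⁻¹
CL = k × Vd = 0.08921 × 150 = 13.38 L/h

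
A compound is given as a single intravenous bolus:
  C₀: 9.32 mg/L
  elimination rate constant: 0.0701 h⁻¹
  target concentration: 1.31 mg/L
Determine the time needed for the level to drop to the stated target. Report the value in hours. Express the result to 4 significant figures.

27.99 h

t = ln(C₀ / C) / k = ln(9.320 / 1.31) / 0.07010
  = ln(7.115) / 0.07010 = 1.962 / 0.07010 = 27.99 h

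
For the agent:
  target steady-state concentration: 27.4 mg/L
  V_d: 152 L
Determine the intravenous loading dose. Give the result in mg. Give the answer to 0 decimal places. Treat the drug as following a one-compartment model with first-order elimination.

LD = Css × Vd = 27.4 × 152 = 4165 mg

4165 mg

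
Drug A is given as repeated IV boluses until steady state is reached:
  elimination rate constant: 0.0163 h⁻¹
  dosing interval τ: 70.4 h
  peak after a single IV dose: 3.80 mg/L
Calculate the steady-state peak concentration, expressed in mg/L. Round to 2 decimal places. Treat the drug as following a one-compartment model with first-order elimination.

5.57 mg/L

e^(−kτ) = e^(−0.01630 × 70.4) = 0.3174
Accumulation ratio R = 1 / (1 − e^(−kτ)) = 1 / (1 − 0.3174) = 1.465
Steady-state peak = C₀ × R = 3.80 × 1.465 = 5.567 mg/L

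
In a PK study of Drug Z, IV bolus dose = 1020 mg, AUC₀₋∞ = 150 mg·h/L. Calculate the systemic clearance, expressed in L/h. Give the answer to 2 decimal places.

6.80 L/h

CL = Dose / AUC = 1020 / 150 = 6.800 L/h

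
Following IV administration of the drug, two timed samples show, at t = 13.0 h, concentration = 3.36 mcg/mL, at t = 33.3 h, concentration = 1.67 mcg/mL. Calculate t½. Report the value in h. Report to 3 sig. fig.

20.1 h

k = ln(C₁/C₂) / (t₂ − t₁) = ln(3.36/1.67) / (33.3 − 13.0)
  = 0.6991 / 20.30 = 0.03444 h⁻¹
t½ = ln2 / k = 0.693147 / 0.03444 = 20.13 h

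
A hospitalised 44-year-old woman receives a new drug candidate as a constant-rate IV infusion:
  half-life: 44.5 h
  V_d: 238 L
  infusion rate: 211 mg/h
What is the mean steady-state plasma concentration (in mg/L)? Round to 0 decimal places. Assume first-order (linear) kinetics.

k = ln2 / t½ = 0.693147 / 44.5 = 0.01558 h⁻¹
CL = k × Vd = 0.01558 × 238 = 3.708 L/h
At steady state Css = R₀ / CL = 211 / 3.708 = 56.90 mg/L

57 mg/L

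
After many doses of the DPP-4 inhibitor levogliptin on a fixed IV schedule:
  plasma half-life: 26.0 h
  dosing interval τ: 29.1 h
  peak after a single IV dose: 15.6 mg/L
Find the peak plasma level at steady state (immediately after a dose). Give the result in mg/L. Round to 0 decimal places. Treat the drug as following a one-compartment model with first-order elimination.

k = ln2 / t½ = 0.693147 / 26.0 = 0.02666 h⁻¹
e^(−kτ) = e^(−0.02666 × 29.1) = 0.4603
Accumulation ratio R = 1 / (1 − e^(−kτ)) = 1 / (1 − 0.4603) = 1.853
Steady-state peak = C₀ × R = 15.6 × 1.853 = 28.91 mg/L

29 mg/L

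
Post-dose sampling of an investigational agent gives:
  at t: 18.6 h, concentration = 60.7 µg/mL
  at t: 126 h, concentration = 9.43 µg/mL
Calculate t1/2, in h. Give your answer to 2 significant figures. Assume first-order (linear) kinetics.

k = ln(C₁/C₂) / (t₂ − t₁) = ln(60.7/9.43) / (126 − 18.6)
  = 1.862 / 107.4 = 0.01734 h⁻¹
t½ = ln2 / k = 0.693147 / 0.01734 = 39.97 h

40 h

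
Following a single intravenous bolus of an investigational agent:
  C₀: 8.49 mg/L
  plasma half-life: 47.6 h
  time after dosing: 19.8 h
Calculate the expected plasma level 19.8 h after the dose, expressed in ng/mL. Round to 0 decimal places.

6363 ng/mL

k = ln2 / t½ = 0.693147 / 47.6 = 0.01456 h⁻¹
C = C₀ · e^(−k·t) = 8.490 × e^(−0.01456 × 19.8)
  = 8.490 × 0.7495 = 6.363 mg/L
Convert: 6.363 mg/L × 1000 = 6363 ng/mL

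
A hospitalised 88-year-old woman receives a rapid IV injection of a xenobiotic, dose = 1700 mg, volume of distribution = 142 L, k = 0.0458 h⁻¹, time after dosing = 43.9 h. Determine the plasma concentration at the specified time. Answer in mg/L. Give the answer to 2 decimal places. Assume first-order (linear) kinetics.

1.60 mg/L

C₀ = Dose / Vd = 1700 / 142 = 11.97 mg/L
C = C₀ · e^(−k·t) = 11.97 × e^(−0.04580 × 43.9)
  = 11.97 × 0.1339 = 1.603 mg/L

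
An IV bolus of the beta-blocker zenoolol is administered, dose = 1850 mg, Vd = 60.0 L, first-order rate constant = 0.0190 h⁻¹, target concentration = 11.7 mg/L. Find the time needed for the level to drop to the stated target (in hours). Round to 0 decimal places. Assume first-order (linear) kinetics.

C₀ = Dose / Vd = 1850 / 60.0 = 30.83 mg/L
t = ln(C₀ / C) / k = ln(30.83 / 11.7) / 0.01900
  = ln(2.635) / 0.01900 = 0.9689 / 0.01900 = 50.99 h

51 h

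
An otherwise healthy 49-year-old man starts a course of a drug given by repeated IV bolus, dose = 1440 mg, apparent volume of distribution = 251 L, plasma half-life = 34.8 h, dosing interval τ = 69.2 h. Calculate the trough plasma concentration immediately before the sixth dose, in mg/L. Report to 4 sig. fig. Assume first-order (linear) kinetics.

1.931 mg/L

C₀ per dose = Dose / Vd = 1440 / 251 = 5.737 mg/L
k = ln2 / t½ = 0.693147 / 34.8 = 0.01992 h⁻¹
Fraction remaining after one interval: r = e^(−kτ) = e^(−0.01992 × 69.2) = 0.2520
Before dose 6, 5 doses have been given (aged 1τ, 2τ, 3τ, 4τ, 5τ).
C_trough = C₀ × (r + r² + … + r^5) = C₀ × r(1−r^5)/(1−r)
        = 5.737 × 0.2520 × (1 − 0.001016) / (1 − 0.2520) = 1.931 mg/L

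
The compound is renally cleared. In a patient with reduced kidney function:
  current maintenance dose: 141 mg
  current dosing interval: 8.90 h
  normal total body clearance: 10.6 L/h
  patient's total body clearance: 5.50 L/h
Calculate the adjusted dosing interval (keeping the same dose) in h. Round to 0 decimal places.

To keep the same average steady-state level, dosing rate must scale with clearance.
CL ratio = 5.50 / 10.6 = 0.5189
New interval (same dose) = 8.90 / 0.5189 = 17.15 h

17 h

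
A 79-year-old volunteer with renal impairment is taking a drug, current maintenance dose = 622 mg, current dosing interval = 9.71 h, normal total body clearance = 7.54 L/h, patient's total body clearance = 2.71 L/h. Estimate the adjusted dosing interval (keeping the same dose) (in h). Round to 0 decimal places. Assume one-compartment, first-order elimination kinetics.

27 h

To keep the same average steady-state level, dosing rate must scale with clearance.
CL ratio = 2.71 / 7.54 = 0.3594
New interval (same dose) = 9.71 / 0.3594 = 27.02 h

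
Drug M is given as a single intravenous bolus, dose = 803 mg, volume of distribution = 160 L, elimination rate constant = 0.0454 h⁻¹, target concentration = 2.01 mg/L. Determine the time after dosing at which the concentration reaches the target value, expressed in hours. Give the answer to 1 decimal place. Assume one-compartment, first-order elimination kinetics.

C₀ = Dose / Vd = 803.0 / 160 = 5.019 mg/L
t = ln(C₀ / C) / k = ln(5.019 / 2.01) / 0.04540
  = ln(2.497) / 0.04540 = 0.9151 / 0.04540 = 20.16 h

20.2 h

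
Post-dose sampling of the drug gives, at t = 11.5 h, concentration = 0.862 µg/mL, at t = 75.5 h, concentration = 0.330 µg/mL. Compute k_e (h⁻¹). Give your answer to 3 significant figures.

k = ln(C₁/C₂) / (t₂ − t₁) = ln(0.862/0.330) / (75.5 − 11.5)
  = 0.9602 / 64.00 = 0.01500 h⁻¹

0.0150 h⁻¹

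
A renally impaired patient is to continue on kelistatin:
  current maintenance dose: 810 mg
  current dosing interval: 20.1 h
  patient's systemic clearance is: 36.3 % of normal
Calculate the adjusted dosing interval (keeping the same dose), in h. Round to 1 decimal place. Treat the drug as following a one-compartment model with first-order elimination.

55.4 h

To keep the same average steady-state level, dosing rate must scale with clearance.
CL ratio = 36.3 / 100 = 0.3630
New interval (same dose) = 20.1 / 0.3630 = 55.37 h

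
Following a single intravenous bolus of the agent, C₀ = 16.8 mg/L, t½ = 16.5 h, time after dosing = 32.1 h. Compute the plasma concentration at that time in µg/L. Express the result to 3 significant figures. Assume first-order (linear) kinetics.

4360 µg/L

k = ln2 / t½ = 0.693147 / 16.5 = 0.04201 h⁻¹
C = C₀ · e^(−k·t) = 16.80 × e^(−0.04201 × 32.1)
  = 16.80 × 0.2596 = 4.361 mg/L
Convert: 4.361 mg/L × 1000 = 4361 µg/L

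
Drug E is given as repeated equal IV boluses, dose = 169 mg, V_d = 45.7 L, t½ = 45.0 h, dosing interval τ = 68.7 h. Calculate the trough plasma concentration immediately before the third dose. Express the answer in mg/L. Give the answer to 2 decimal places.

1.73 mg/L

C₀ per dose = Dose / Vd = 169 / 45.7 = 3.698 mg/L
k = ln2 / t½ = 0.693147 / 45.0 = 0.01540 h⁻¹
Fraction remaining after one interval: r = e^(−kτ) = e^(−0.01540 × 68.7) = 0.3472
Before dose 3, 2 doses have been given (aged 1τ, 2τ).
C_trough = C₀ × (r + r²) = 3.698 × (0.3472 + 0.1205) = 1.730 mg/L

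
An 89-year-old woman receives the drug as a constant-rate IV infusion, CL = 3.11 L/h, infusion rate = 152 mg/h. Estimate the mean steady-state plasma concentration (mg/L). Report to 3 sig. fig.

48.9 mg/L

At steady state Css = R₀ / CL = 152 / 3.110 = 48.87 mg/L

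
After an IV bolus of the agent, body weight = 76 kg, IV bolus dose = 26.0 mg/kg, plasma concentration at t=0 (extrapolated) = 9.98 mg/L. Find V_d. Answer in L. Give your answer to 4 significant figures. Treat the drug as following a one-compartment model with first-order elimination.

198.0 L

Dose = 26.0 × 76 = 1976 mg
Vd = Dose / C₀ = 1976 / 9.98 = 198.0 L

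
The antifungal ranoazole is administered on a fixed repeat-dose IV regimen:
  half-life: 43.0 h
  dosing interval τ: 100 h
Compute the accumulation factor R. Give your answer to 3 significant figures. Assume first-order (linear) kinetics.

k = ln2 / t½ = 0.693147 / 43.0 = 0.01612 h⁻¹
e^(−kτ) = e^(−0.01612 × 100) = 0.1995
Accumulation ratio R = 1 / (1 − e^(−kτ)) = 1 / (1 − 0.1995) = 1.249

1.25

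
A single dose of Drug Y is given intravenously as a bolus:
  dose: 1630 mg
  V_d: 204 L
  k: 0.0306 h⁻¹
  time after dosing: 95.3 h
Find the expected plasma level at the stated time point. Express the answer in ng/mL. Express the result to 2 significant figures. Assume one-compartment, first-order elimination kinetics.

C₀ = Dose / Vd = 1630 / 204 = 7.990 mg/L
C = C₀ · e^(−k·t) = 7.990 × e^(−0.03060 × 95.3)
  = 7.990 × 0.05414 = 0.4326 mg/L
Convert: 0.4326 mg/L × 1000 = 432.6 ng/mL

430 ng/mL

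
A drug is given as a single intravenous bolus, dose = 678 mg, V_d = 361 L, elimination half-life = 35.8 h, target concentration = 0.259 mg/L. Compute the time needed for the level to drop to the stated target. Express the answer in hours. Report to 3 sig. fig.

102 h

C₀ = Dose / Vd = 678.0 / 361 = 1.878 mg/L
k = ln2 / t½ = 0.693147 / 35.8 = 0.01936 h⁻¹
t = ln(C₀ / C) / k = ln(1.878 / 0.259) / 0.01936
  = ln(7.251) / 0.01936 = 1.981 / 0.01936 = 102.3 h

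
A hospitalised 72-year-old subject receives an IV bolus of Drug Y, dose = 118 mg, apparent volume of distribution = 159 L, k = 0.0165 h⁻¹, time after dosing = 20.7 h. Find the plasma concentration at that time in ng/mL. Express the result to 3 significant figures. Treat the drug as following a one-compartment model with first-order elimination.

C₀ = Dose / Vd = 118.0 / 159 = 0.7421 mg/L
C = C₀ · e^(−k·t) = 0.7421 × e^(−0.01650 × 20.7)
  = 0.7421 × 0.7107 = 0.5274 mg/L
Convert: 0.5274 mg/L × 1000 = 527.4 ng/mL

527 ng/mL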